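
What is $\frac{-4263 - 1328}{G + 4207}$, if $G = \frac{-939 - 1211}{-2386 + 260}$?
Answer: $- \frac{5943233}{4473116} \approx -1.3287$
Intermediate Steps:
$G = \frac{1075}{1063}$ ($G = - \frac{2150}{-2126} = \left(-2150\right) \left(- \frac{1}{2126}\right) = \frac{1075}{1063} \approx 1.0113$)
$\frac{-4263 - 1328}{G + 4207} = \frac{-4263 - 1328}{\frac{1075}{1063} + 4207} = - \frac{5591}{\frac{4473116}{1063}} = \left(-5591\right) \frac{1063}{4473116} = - \frac{5943233}{4473116}$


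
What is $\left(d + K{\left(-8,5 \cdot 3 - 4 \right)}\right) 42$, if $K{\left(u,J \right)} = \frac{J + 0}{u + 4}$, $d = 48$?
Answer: $\frac{3801}{2} \approx 1900.5$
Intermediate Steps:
$K{\left(u,J \right)} = \frac{J}{4 + u}$
$\left(d + K{\left(-8,5 \cdot 3 - 4 \right)}\right) 42 = \left(48 + \frac{5 \cdot 3 - 4}{4 - 8}\right) 42 = \left(48 + \frac{15 - 4}{-4}\right) 42 = \left(48 + 11 \left(- \frac{1}{4}\right)\right) 42 = \left(48 - \frac{11}{4}\right) 42 = \frac{181}{4} \cdot 42 = \frac{3801}{2}$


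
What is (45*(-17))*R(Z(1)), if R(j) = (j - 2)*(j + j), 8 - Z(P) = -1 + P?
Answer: -73440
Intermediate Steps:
Z(P) = 9 - P (Z(P) = 8 - (-1 + P) = 8 + (1 - P) = 9 - P)
R(j) = 2*j*(-2 + j) (R(j) = (-2 + j)*(2*j) = 2*j*(-2 + j))
(45*(-17))*R(Z(1)) = (45*(-17))*(2*(9 - 1*1)*(-2 + (9 - 1*1))) = -1530*(9 - 1)*(-2 + (9 - 1)) = -1530*8*(-2 + 8) = -1530*8*6 = -765*96 = -73440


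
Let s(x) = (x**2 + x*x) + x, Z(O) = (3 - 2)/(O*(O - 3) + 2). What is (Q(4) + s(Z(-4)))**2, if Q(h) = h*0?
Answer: 64/50625 ≈ 0.0012642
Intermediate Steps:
Q(h) = 0
Z(O) = 1/(2 + O*(-3 + O)) (Z(O) = 1/(O*(-3 + O) + 2) = 1/(2 + O*(-3 + O)))
s(x) = x + 2*x**2 (s(x) = (x**2 + x**2) + x = 2*x**2 + x = x + 2*x**2)
(Q(4) + s(Z(-4)))**2 = (0 + (1 + 2/(2 + (-4)**2 - 3*(-4)))/(2 + (-4)**2 - 3*(-4)))**2 = (0 + (1 + 2/(2 + 16 + 12))/(2 + 16 + 12))**2 = (0 + (1 + 2/30)/30)**2 = (0 + (1 + 2*(1/30))/30)**2 = (0 + (1 + 1/15)/30)**2 = (0 + (1/30)*(16/15))**2 = (0 + 8/225)**2 = (8/225)**2 = 64/50625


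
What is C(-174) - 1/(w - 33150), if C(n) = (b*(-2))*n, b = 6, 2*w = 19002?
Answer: 49379113/23649 ≈ 2088.0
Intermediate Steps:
w = 9501 (w = (½)*19002 = 9501)
C(n) = -12*n (C(n) = (6*(-2))*n = -12*n)
C(-174) - 1/(w - 33150) = -12*(-174) - 1/(9501 - 33150) = 2088 - 1/(-23649) = 2088 - 1*(-1/23649) = 2088 + 1/23649 = 49379113/23649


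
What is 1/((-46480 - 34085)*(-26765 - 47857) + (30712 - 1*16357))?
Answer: 1/6011935785 ≈ 1.6634e-10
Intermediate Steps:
1/((-46480 - 34085)*(-26765 - 47857) + (30712 - 1*16357)) = 1/(-80565*(-74622) + (30712 - 16357)) = 1/(6011921430 + 14355) = 1/6011935785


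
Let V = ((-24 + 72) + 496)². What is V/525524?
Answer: 73984/131381 ≈ 0.56313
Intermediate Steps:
V = 295936 (V = (48 + 496)² = 544² = 295936)
V/525524 = 295936/525524 = 295936*(1/525524) = 73984/131381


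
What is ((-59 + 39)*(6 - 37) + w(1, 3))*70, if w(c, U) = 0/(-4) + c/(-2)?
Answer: 43365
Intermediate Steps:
w(c, U) = -c/2 (w(c, U) = 0*(-¼) + c*(-½) = 0 - c/2 = -c/2)
((-59 + 39)*(6 - 37) + w(1, 3))*70 = ((-59 + 39)*(6 - 37) - ½*1)*70 = (-20*(-31) - ½)*70 = (620 - ½)*70 = (1239/2)*70 = 43365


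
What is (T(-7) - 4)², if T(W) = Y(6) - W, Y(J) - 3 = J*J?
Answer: 1764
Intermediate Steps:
Y(J) = 3 + J² (Y(J) = 3 + J*J = 3 + J²)
T(W) = 39 - W (T(W) = (3 + 6²) - W = (3 + 36) - W = 39 - W)
(T(-7) - 4)² = ((39 - 1*(-7)) - 4)² = ((39 + 7) - 4)² = (46 - 4)² = 42² = 1764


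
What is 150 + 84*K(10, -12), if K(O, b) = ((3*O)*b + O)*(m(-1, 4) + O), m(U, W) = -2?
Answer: -235050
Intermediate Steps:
K(O, b) = (-2 + O)*(O + 3*O*b) (K(O, b) = ((3*O)*b + O)*(-2 + O) = (3*O*b + O)*(-2 + O) = (O + 3*O*b)*(-2 + O) = (-2 + O)*(O + 3*O*b))
150 + 84*K(10, -12) = 150 + 84*(10*(-2 + 10 - 6*(-12) + 3*10*(-12))) = 150 + 84*(10*(-2 + 10 + 72 - 360)) = 150 + 84*(10*(-280)) = 150 + 84*(-2800) = 150 - 235200 = -235050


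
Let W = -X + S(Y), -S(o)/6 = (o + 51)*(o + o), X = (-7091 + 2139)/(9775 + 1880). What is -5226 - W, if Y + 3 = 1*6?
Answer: -38256662/11655 ≈ -3282.4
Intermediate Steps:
Y = 3 (Y = -3 + 1*6 = -3 + 6 = 3)
X = -4952/11655 ≈ -0.42488
S(o) = -12*o*(51 + o) (S(o) = -6*(o + 51)*(o + o) = -6*(51 + o)*2*o = -12*o*(51 + o))
W = -22652368/11655 (W = -1*(-4952/11655) - 12*3*(51 + 3) = 4952/11655 - 12*3*54 = 4952/11655 - 1944 = -22652368/11655 ≈ -1943.6)
-5226 - W = -5226 - 1*(-22652368/11655) = -5226 + 22652368/11655 = -38256662/11655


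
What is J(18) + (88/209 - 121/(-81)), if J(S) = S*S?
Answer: 501583/1539 ≈ 325.92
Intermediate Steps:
J(S) = S²
J(18) + (88/209 - 121/(-81)) = 18² + (88/209 - 121/(-81)) = 324 + (88*(1/209) - 121*(-1/81)) = 324 + (8/19 + 121/81) = 324 + 2947/1539 = 501583/1539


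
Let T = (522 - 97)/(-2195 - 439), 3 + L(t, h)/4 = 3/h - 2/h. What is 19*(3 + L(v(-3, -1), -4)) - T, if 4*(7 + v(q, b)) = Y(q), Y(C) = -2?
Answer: -500035/2634 ≈ -189.84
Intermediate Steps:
v(q, b) = -15/2 (v(q, b) = -7 + (¼)*(-2) = -7 - ½ = -15/2)
L(t, h) = -12 + 4/h (L(t, h) = -12 + 4*(3/h - 2/h) = -12 + 4/h)
T = -425/2634 (T = 425/(-2634) = 425*(-1/2634) = -425/2634 ≈ -0.16135)
19*(3 + L(v(-3, -1), -4)) - T = 19*(3 + (-12 + 4/(-4))) - 1*(-425/2634) = 19*(3 + (-12 + 4*(-¼))) + 425/2634 = 19*(3 + (-12 - 1)) + 425/2634 = 19*(3 - 13) + 425/2634 = 19*(-10) + 425/2634 = -190 + 425/2634 = -500035/2634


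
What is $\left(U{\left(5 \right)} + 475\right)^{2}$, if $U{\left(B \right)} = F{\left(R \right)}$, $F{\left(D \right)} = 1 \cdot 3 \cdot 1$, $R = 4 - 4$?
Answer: $228484$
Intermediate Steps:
$R = 0$ ($R = 4 - 4 = 0$)
$F{\left(D \right)} = 3$ ($F{\left(D \right)} = 3 \cdot 1 = 3$)
$U{\left(B \right)} = 3$
$\left(U{\left(5 \right)} + 475\right)^{2} = \left(3 + 475\right)^{2} = 478^{2} = 228484$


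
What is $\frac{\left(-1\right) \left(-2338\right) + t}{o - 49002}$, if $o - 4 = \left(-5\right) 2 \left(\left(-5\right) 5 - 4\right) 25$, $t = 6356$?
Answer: $- \frac{207}{994} \approx -0.20825$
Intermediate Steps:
$o = 7254$ ($o = 4 + \left(-5\right) 2 \left(\left(-5\right) 5 - 4\right) 25 = 4 + - 10 \left(-25 - 4\right) 25 = 4 + \left(-10\right) \left(-29\right) 25 = 4 + 290 \cdot 25 = 4 + 7250 = 7254$)
$\frac{\left(-1\right) \left(-2338\right) + t}{o - 49002} = \frac{\left(-1\right) \left(-2338\right) + 6356}{7254 - 49002} = \frac{2338 + 6356}{-41748} = 8694 \left(- \frac{1}{41748}\right) = - \frac{207}{994}$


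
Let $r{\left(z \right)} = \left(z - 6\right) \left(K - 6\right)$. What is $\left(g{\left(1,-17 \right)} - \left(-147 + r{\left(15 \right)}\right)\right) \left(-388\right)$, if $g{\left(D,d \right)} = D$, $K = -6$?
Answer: $-99328$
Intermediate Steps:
$r{\left(z \right)} = 72 - 12 z$ ($r{\left(z \right)} = \left(z - 6\right) \left(-6 - 6\right) = \left(-6 + z\right) \left(-12\right) = 72 - 12 z$)
$\left(g{\left(1,-17 \right)} - \left(-147 + r{\left(15 \right)}\right)\right) \left(-388\right) = \left(1 + \left(147 - \left(72 - 180\right)\right)\right) \left(-388\right) = \left(1 + \left(147 - -108\right)\right) \left(-388\right) = \left(1 + \left(147 + 108\right)\right) \left(-388\right) = \left(1 + 255\right) \left(-388\right) = 256 \left(-388\right) = -99328$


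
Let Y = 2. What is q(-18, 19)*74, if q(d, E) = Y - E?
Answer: -1258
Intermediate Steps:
q(d, E) = 2 - E
q(-18, 19)*74 = (2 - 1*19)*74 = (2 - 19)*74 = -17*74 = -1258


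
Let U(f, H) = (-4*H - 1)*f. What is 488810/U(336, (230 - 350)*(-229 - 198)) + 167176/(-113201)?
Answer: -826301856179/556842963864 ≈ -1.4839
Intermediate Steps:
U(f, H) = f*(-1 - 4*H) (U(f, H) = (-1 - 4*H)*f = f*(-1 - 4*H))
488810/U(336, (230 - 350)*(-229 - 198)) + 167176/(-113201) = 488810/((-1*336*(1 + 4*((230 - 350)*(-229 - 198))))) + 167176/(-113201) = 488810/((-1*336*(1 + 4*(-120*(-427))))) + 167176*(-1/113201) = 488810/((-1*336*(1 + 4*51240))) - 167176/113201 = 488810/((-1*336*(1 + 204960))) - 167176/113201 = 488810/((-1*336*204961)) - 167176/113201 = 488810/(-68866896) - 167176/113201 = 488810*(-1/68866896) - 167176/113201 = -34915/4919064 - 167176/113201 = -826301856179/556842963864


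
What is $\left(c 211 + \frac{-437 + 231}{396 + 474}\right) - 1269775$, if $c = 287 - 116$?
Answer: $- \frac{536656993}{435} \approx -1.2337 \cdot 10^{6}$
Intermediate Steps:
$c = 171$
$\left(c 211 + \frac{-437 + 231}{396 + 474}\right) - 1269775 = \left(171 \cdot 211 + \frac{-437 + 231}{396 + 474}\right) - 1269775 = \left(36081 - \frac{206}{870}\right) - 1269775 = \left(36081 - \frac{103}{435}\right) - 1269775 = \frac{15695132}{435} - 1269775 = - \frac{536656993}{435}$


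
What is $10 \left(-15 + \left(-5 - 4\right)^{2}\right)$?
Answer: $660$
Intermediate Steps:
$10 \left(-15 + \left(-5 - 4\right)^{2}\right) = 10 \left(-15 + \left(-9\right)^{2}\right) = 10 \left(-15 + 81\right) = 10 \cdot 66 = 660$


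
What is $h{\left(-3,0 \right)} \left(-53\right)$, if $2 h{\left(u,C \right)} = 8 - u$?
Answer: $- \frac{583}{2} \approx -291.5$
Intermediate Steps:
$h{\left(u,C \right)} = 4 - \frac{u}{2}$ ($h{\left(u,C \right)} = \frac{8 - u}{2} = 4 - \frac{u}{2}$)
$h{\left(-3,0 \right)} \left(-53\right) = \left(4 - - \frac{3}{2}\right) \left(-53\right) = \left(4 + \frac{3}{2}\right) \left(-53\right) = \frac{11}{2} \left(-53\right) = - \frac{583}{2}$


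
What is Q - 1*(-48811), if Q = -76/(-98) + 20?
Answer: 2392757/49 ≈ 48832.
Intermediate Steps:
Q = 1018/49 (Q = -76*(-1/98) + 20 = 38/49 + 20 = 1018/49 ≈ 20.776)
Q - 1*(-48811) = 1018/49 - 1*(-48811) = 1018/49 + 48811 = 2392757/49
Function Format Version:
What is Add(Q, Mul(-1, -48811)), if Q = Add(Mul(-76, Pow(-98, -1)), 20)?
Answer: Rational(2392757, 49) ≈ 48832.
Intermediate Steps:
Q = Rational(1018, 49) (Q = Add(Mul(-76, Rational(-1, 98)), 20) = Add(Rational(38, 49), 20) = Rational(1018, 49) ≈ 20.776)
Add(Q, Mul(-1, -48811)) = Add(Rational(1018, 49), Mul(-1, -48811)) = Add(Rational(1018, 49), 48811) = Rational(2392757, 49)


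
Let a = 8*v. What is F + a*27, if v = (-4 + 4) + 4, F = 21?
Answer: 885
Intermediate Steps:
v = 4 (v = 0 + 4 = 4)
a = 32 (a = 8*4 = 32)
F + a*27 = 21 + 32*27 = 21 + 864 = 885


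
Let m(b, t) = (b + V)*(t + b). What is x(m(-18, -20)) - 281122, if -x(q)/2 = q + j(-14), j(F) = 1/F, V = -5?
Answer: -1980089/7 ≈ -2.8287e+5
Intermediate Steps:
m(b, t) = (-5 + b)*(b + t) (m(b, t) = (b - 5)*(t + b) = (-5 + b)*(b + t))
x(q) = 1/7 - 2*q (x(q) = -2*(q + 1/(-14)) = -2*(q - 1/14) = -2*(-1/14 + q) = 1/7 - 2*q)
x(m(-18, -20)) - 281122 = (1/7 - 2*((-18)**2 - 5*(-18) - 5*(-20) - 18*(-20))) - 281122 = (1/7 - 2*(324 + 90 + 100 + 360)) - 281122 = (1/7 - 2*874) - 281122 = (1/7 - 1748) - 281122 = -12235/7 - 281122 = -1980089/7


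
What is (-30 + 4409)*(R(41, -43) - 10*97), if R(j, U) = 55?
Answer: -4006785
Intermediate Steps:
(-30 + 4409)*(R(41, -43) - 10*97) = (-30 + 4409)*(55 - 10*97) = 4379*(55 - 970) = 4379*(-915) = -4006785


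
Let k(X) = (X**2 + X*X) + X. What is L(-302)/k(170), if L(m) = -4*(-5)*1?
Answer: 2/5797 ≈ 0.00034501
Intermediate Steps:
k(X) = X + 2*X**2 (k(X) = (X**2 + X**2) + X = 2*X**2 + X = X + 2*X**2)
L(m) = 20 (L(m) = 20*1 = 20)
L(-302)/k(170) = 20/((170*(1 + 2*170))) = 20/((170*(1 + 340))) = 20/((170*341)) = 20/57970 = 20*(1/57970) = 2/5797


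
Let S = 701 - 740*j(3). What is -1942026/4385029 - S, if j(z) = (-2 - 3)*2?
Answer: -35525061955/4385029 ≈ -8101.4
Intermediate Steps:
j(z) = -10 (j(z) = -5*2 = -10)
S = 8101 (S = 701 - 740*(-10) = 701 + 7400 = 8101)
-1942026/4385029 - S = -1942026/4385029 - 1*8101 = -1942026*1/4385029 - 8101 = -1942026/4385029 - 8101 = -35525061955/4385029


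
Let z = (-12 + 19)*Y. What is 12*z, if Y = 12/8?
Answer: 126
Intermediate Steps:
Y = 3/2 (Y = 12*(⅛) = 3/2 ≈ 1.5000)
z = 21/2 (z = (-12 + 19)*(3/2) = 7*(3/2) = 21/2 ≈ 10.500)
12*z = 12*(21/2) = 126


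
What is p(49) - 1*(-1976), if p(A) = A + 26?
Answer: 2051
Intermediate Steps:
p(A) = 26 + A
p(49) - 1*(-1976) = (26 + 49) - 1*(-1976) = 75 + 1976 = 2051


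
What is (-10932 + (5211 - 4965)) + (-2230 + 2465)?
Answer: -10451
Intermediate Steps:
(-10932 + (5211 - 4965)) + (-2230 + 2465) = (-10932 + 246) + 235 = -10686 + 235 = -10451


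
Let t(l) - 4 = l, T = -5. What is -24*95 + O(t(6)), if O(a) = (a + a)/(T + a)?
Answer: -2276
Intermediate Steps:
t(l) = 4 + l
O(a) = 2*a/(-5 + a) (O(a) = (a + a)/(-5 + a) = (2*a)/(-5 + a) = 2*a/(-5 + a))
-24*95 + O(t(6)) = -24*95 + 2*(4 + 6)/(-5 + (4 + 6)) = -2280 + 2*10/(-5 + 10) = -2280 + 2*10/5 = -2280 + 2*10*(1/5) = -2280 + 4 = -2276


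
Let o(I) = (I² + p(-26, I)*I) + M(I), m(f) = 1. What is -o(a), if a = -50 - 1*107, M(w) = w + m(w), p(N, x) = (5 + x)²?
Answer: 3602835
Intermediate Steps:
M(w) = 1 + w (M(w) = w + 1 = 1 + w)
a = -157 (a = -50 - 107 = -157)
o(I) = 1 + I + I² + I*(5 + I)² (o(I) = (I² + (5 + I)²*I) + (1 + I) = (I² + I*(5 + I)²) + (1 + I) = 1 + I + I² + I*(5 + I)²)
-o(a) = -(1 - 157 + (-157)² - 157*(5 - 157)²) = -(1 - 157 + 24649 - 157*(-152)²) = -(1 - 157 + 24649 - 157*23104) = -(1 - 157 + 24649 - 3627328) = -1*(-3602835) = 3602835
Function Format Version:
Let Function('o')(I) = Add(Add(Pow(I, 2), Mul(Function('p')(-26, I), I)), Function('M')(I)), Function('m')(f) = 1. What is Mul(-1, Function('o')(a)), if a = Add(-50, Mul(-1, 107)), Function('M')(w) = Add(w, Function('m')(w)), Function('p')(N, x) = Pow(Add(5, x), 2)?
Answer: 3602835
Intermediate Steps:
Function('M')(w) = Add(1, w) (Function('M')(w) = Add(w, 1) = Add(1, w))
a = -157 (a = Add(-50, -107) = -157)
Function('o')(I) = Add(1, I, Pow(I, 2), Mul(I, Pow(Add(5, I), 2))) (Function('o')(I) = Add(Add(Pow(I, 2), Mul(Pow(Add(5, I), 2), I)), Add(1, I)) = Add(Add(Pow(I, 2), Mul(I, Pow(Add(5, I), 2))), Add(1, I)) = Add(1, I, Pow(I, 2), Mul(I, Pow(Add(5, I), 2))))
Mul(-1, Function('o')(a)) = Mul(-1, Add(1, -157, Pow(-157, 2), Mul(-157, Pow(Add(5, -157), 2)))) = Mul(-1, Add(1, -157, 24649, Mul(-157, Pow(-152, 2)))) = Mul(-1, Add(1, -157, 24649, Mul(-157, 23104))) = Mul(-1, Add(1, -157, 24649, -3627328)) = Mul(-1, -3602835) = 3602835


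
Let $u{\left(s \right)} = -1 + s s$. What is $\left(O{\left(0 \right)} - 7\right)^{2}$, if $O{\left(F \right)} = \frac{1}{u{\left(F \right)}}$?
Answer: $64$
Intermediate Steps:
$u{\left(s \right)} = -1 + s^{2}$
$O{\left(F \right)} = \frac{1}{-1 + F^{2}}$
$\left(O{\left(0 \right)} - 7\right)^{2} = \left(\frac{1}{-1 + 0^{2}} - 7\right)^{2} = \left(\frac{1}{-1 + 0} - 7\right)^{2} = \left(\frac{1}{-1} - 7\right)^{2} = \left(-1 - 7\right)^{2} = \left(-8\right)^{2} = 64$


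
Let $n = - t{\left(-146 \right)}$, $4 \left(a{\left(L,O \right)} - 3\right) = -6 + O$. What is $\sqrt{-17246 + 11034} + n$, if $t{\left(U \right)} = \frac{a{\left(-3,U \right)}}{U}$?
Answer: $- \frac{35}{146} + 2 i \sqrt{1553} \approx -0.23973 + 78.816 i$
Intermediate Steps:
$a{\left(L,O \right)} = \frac{3}{2} + \frac{O}{4}$ ($a{\left(L,O \right)} = 3 + \frac{-6 + O}{4} = 3 + \left(- \frac{3}{2} + \frac{O}{4}\right) = \frac{3}{2} + \frac{O}{4}$)
$t{\left(U \right)} = \frac{\frac{3}{2} + \frac{U}{4}}{U}$
$n = - \frac{35}{146}$ ($n = - \frac{6 - 146}{4 \left(-146\right)} = - \frac{\left(-1\right) \left(-140\right)}{4 \cdot 146} = \left(-1\right) \frac{35}{146} = - \frac{35}{146} \approx -0.23973$)
$\sqrt{-17246 + 11034} + n = \sqrt{-17246 + 11034} - \frac{35}{146} = \sqrt{-6212} - \frac{35}{146} = 2 i \sqrt{1553} - \frac{35}{146} = - \frac{35}{146} + 2 i \sqrt{1553}$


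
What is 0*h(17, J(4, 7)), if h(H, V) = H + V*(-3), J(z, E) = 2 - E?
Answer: 0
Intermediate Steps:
h(H, V) = H - 3*V
0*h(17, J(4, 7)) = 0*(17 - 3*(2 - 1*7)) = 0*(17 - 3*(2 - 7)) = 0*(17 - 3*(-5)) = 0*(17 + 15) = 0*32 = 0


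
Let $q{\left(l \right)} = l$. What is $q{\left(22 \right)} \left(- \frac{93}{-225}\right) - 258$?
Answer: $- \frac{18668}{75} \approx -248.91$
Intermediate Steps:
$q{\left(22 \right)} \left(- \frac{93}{-225}\right) - 258 = 22 \left(- \frac{93}{-225}\right) - 258 = 22 \left(\left(-93\right) \left(- \frac{1}{225}\right)\right) - 258 = 22 \cdot \frac{31}{75} - 258 = \frac{682}{75} - 258 = - \frac{18668}{75}$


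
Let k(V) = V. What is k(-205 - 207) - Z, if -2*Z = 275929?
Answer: 275105/2 ≈ 1.3755e+5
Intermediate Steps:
Z = -275929/2 (Z = -1/2*275929 = -275929/2 ≈ -1.3796e+5)
k(-205 - 207) - Z = (-205 - 207) - 1*(-275929/2) = -412 + 275929/2 = 275105/2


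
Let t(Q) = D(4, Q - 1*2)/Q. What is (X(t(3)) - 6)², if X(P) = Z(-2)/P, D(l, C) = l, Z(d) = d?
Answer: 225/4 ≈ 56.250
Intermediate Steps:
t(Q) = 4/Q
X(P) = -2/P
(X(t(3)) - 6)² = (-2/(4/3) - 6)² = (-2/(4*(⅓)) - 6)² = (-2/4/3 - 6)² = (-2*¾ - 6)² = (-3/2 - 6)² = (-15/2)² = 225/4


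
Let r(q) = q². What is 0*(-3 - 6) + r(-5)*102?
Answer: 2550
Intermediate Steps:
0*(-3 - 6) + r(-5)*102 = 0*(-3 - 6) + (-5)²*102 = 0*(-9) + 25*102 = 0 + 2550 = 2550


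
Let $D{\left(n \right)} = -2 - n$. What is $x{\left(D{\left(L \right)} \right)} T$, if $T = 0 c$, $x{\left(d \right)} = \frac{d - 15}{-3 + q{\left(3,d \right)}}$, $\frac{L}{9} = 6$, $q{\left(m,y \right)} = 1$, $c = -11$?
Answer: $0$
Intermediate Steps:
$L = 54$ ($L = 9 \cdot 6 = 54$)
$x{\left(d \right)} = \frac{15}{2} - \frac{d}{2}$ ($x{\left(d \right)} = \frac{d - 15}{-3 + 1} = \frac{-15 + d}{-2} = \left(-15 + d\right) \left(- \frac{1}{2}\right) = \frac{15}{2} - \frac{d}{2}$)
$T = 0$ ($T = 0 \left(-11\right) = 0$)
$x{\left(D{\left(L \right)} \right)} T = \left(\frac{15}{2} - \frac{-2 - 54}{2}\right) 0 = \left(\frac{15}{2} - -28\right) 0 = \left(\frac{15}{2} + 28\right) 0 = \frac{71}{2} \cdot 0 = 0$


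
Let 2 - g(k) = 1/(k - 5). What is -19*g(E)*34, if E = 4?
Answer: -1938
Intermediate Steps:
g(k) = 2 - 1/(-5 + k) (g(k) = 2 - 1/(k - 5) = 2 - 1/(-5 + k))
-19*g(E)*34 = -19*(-11 + 2*4)/(-5 + 4)*34 = -19*(-11 + 8)/(-1)*34 = -(-19)*(-3)*34 = -19*3*34 = -57*34 = -1938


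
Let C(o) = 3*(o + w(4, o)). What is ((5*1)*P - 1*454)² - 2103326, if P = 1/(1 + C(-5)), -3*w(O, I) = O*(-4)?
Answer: -7597895/4 ≈ -1.8995e+6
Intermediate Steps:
w(O, I) = 4*O/3 (w(O, I) = -O*(-4)/3 = -(-4)*O/3 = 4*O/3)
C(o) = 16 + 3*o (C(o) = 3*(o + (4/3)*4) = 3*(o + 16/3) = 3*(16/3 + o) = 16 + 3*o)
P = ½ (P = 1/(1 + (16 + 3*(-5))) = 1/(1 + (16 - 15)) = 1/(1 + 1) = 1/2 = ½ ≈ 0.50000)
((5*1)*P - 1*454)² - 2103326 = ((5*1)*(½) - 1*454)² - 2103326 = (5*(½) - 454)² - 2103326 = (5/2 - 454)² - 2103326 = (-903/2)² - 2103326 = 815409/4 - 2103326 = -7597895/4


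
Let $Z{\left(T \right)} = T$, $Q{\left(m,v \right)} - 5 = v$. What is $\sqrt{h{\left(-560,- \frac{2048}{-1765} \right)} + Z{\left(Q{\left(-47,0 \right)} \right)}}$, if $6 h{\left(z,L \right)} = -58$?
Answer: $\frac{i \sqrt{42}}{3} \approx 2.1602 i$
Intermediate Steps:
$Q{\left(m,v \right)} = 5 + v$
$h{\left(z,L \right)} = - \frac{29}{3}$ ($h{\left(z,L \right)} = \frac{1}{6} \left(-58\right) = - \frac{29}{3}$)
$\sqrt{h{\left(-560,- \frac{2048}{-1765} \right)} + Z{\left(Q{\left(-47,0 \right)} \right)}} = \sqrt{- \frac{29}{3} + \left(5 + 0\right)} = \sqrt{- \frac{29}{3} + 5} = \sqrt{- \frac{14}{3}} = \frac{i \sqrt{42}}{3}$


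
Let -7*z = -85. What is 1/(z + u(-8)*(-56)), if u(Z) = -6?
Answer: 7/2437 ≈ 0.0028724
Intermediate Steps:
z = 85/7 (z = -⅐*(-85) = 85/7 ≈ 12.143)
1/(z + u(-8)*(-56)) = 1/(85/7 - 6*(-56)) = 1/(85/7 + 336) = 1/(2437/7) = 7/2437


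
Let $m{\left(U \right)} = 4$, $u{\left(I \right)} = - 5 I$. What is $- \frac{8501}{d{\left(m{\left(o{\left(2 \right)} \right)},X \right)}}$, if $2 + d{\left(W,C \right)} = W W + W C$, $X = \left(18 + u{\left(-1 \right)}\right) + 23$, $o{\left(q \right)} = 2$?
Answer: $- \frac{8501}{198} \approx -42.934$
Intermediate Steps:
$X = 46$ ($X = \left(18 - -5\right) + 23 = \left(18 + 5\right) + 23 = 23 + 23 = 46$)
$d{\left(W,C \right)} = -2 + W^{2} + C W$ ($d{\left(W,C \right)} = -2 + \left(W W + W C\right) = -2 + \left(W^{2} + C W\right) = -2 + W^{2} + C W$)
$- \frac{8501}{d{\left(m{\left(o{\left(2 \right)} \right)},X \right)}} = - \frac{8501}{-2 + 4^{2} + 46 \cdot 4} = - \frac{8501}{-2 + 16 + 184} = - \frac{8501}{198}$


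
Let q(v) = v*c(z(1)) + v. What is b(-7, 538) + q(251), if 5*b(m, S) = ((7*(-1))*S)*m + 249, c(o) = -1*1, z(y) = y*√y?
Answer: 26611/5 ≈ 5322.2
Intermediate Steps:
z(y) = y^(3/2)
c(o) = -1
b(m, S) = 249/5 - 7*S*m/5 (b(m, S) = (((7*(-1))*S)*m + 249)/5 = ((-7*S)*m + 249)/5 = (-7*S*m + 249)/5 = (249 - 7*S*m)/5 = 249/5 - 7*S*m/5)
q(v) = 0 (q(v) = v*(-1) + v = -v + v = 0)
b(-7, 538) + q(251) = (249/5 - 7/5*538*(-7)) + 0 = (249/5 + 26362/5) + 0 = 26611/5 + 0 = 26611/5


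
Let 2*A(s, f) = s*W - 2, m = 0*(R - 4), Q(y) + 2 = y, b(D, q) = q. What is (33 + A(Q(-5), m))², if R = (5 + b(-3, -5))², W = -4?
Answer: 2116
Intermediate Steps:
Q(y) = -2 + y
R = 0 (R = (5 - 5)² = 0² = 0)
m = 0 (m = 0*(0 - 4) = 0*(-4) = 0)
A(s, f) = -1 - 2*s (A(s, f) = (s*(-4) - 2)/2 = (-4*s - 2)/2 = (-2 - 4*s)/2 = -1 - 2*s)
(33 + A(Q(-5), m))² = (33 + (-1 - 2*(-2 - 5)))² = (33 + (-1 - 2*(-7)))² = (33 + (-1 + 14))² = (33 + 13)² = 46² = 2116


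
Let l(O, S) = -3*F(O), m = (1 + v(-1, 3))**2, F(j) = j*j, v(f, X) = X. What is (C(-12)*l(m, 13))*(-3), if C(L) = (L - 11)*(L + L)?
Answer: 1271808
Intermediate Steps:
F(j) = j**2
m = 16 (m = (1 + 3)**2 = 4**2 = 16)
C(L) = 2*L*(-11 + L) (C(L) = (-11 + L)*(2*L) = 2*L*(-11 + L))
l(O, S) = -3*O**2
(C(-12)*l(m, 13))*(-3) = ((2*(-12)*(-11 - 12))*(-3*16**2))*(-3) = ((2*(-12)*(-23))*(-3*256))*(-3) = (552*(-768))*(-3) = -423936*(-3) = 1271808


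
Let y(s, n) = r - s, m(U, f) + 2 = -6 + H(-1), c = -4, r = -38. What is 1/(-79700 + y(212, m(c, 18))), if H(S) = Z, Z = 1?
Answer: -1/79950 ≈ -1.2508e-5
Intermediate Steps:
H(S) = 1
m(U, f) = -7 (m(U, f) = -2 + (-6 + 1) = -2 - 5 = -7)
y(s, n) = -38 - s
1/(-79700 + y(212, m(c, 18))) = 1/(-79700 + (-38 - 1*212)) = 1/(-79700 + (-38 - 212)) = 1/(-79700 - 250) = 1/(-79950) = -1/79950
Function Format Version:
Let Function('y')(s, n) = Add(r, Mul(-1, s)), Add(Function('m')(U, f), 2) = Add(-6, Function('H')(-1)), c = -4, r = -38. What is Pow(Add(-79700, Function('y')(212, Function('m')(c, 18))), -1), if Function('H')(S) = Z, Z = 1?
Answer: Rational(-1, 79950) ≈ -1.2508e-5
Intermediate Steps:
Function('H')(S) = 1
Function('m')(U, f) = -7 (Function('m')(U, f) = Add(-2, Add(-6, 1)) = Add(-2, -5) = -7)
Function('y')(s, n) = Add(-38, Mul(-1, s))
Pow(Add(-79700, Function('y')(212, Function('m')(c, 18))), -1) = Pow(Add(-79700, Add(-38, Mul(-1, 212))), -1) = Pow(Add(-79700, Add(-38, -212)), -1) = Pow(Add(-79700, -250), -1) = Pow(-79950, -1) = Rational(-1, 79950)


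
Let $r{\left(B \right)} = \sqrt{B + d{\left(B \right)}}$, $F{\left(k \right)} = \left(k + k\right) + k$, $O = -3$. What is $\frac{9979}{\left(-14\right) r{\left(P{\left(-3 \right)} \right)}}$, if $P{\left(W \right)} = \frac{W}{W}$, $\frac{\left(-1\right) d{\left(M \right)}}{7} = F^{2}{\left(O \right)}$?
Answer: $\frac{9979 i \sqrt{566}}{7924} \approx 29.961 i$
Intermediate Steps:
$F{\left(k \right)} = 3 k$ ($F{\left(k \right)} = 2 k + k = 3 k$)
$d{\left(M \right)} = -567$ ($d{\left(M \right)} = - 7 \left(3 \left(-3\right)\right)^{2} = - 7 \left(-9\right)^{2} = \left(-7\right) 81 = -567$)
$P{\left(W \right)} = 1$
$r{\left(B \right)} = \sqrt{-567 + B}$ ($r{\left(B \right)} = \sqrt{B - 567} = \sqrt{-567 + B}$)
$\frac{9979}{\left(-14\right) r{\left(P{\left(-3 \right)} \right)}} = \frac{9979}{\left(-14\right) \sqrt{-567 + 1}} = \frac{9979}{\left(-14\right) \sqrt{-566}} = \frac{9979}{\left(-14\right) i \sqrt{566}} = 9979 \frac{i \sqrt{566}}{7924} = \frac{9979 i \sqrt{566}}{7924}$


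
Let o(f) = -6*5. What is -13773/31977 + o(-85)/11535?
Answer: -3551797/8196771 ≈ -0.43332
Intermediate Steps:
o(f) = -30
-13773/31977 + o(-85)/11535 = -13773/31977 - 30/11535 = -13773*1/31977 - 30*1/11535 = -4591/10659 - 2/769 = -3551797/8196771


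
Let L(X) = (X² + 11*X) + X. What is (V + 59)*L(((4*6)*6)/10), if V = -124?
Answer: -123552/5 ≈ -24710.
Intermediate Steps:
L(X) = X² + 12*X
(V + 59)*L(((4*6)*6)/10) = (-124 + 59)*((((4*6)*6)/10)*(12 + ((4*6)*6)/10)) = -65*(24*6)*(⅒)*(12 + (24*6)*(⅒)) = -65*144*(⅒)*(12 + 144*(⅒)) = -936*(12 + 72/5) = -936*132/5 = -65*9504/25 = -123552/5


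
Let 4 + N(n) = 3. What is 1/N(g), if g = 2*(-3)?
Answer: -1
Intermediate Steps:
g = -6
N(n) = -1 (N(n) = -4 + 3 = -1)
1/N(g) = 1/(-1) = -1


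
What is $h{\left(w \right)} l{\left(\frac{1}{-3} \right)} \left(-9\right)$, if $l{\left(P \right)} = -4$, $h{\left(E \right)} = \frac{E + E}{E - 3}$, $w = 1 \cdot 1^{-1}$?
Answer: $-36$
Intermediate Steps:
$w = 1$ ($w = 1 \cdot 1 = 1$)
$h{\left(E \right)} = \frac{2 E}{-3 + E}$
$h{\left(w \right)} l{\left(\frac{1}{-3} \right)} \left(-9\right) = 2 \cdot 1 \frac{1}{-3 + 1} \left(-4\right) \left(-9\right) = 2 \cdot 1 \frac{1}{-2} \left(-4\right) \left(-9\right) = 2 \cdot 1 \left(- \frac{1}{2}\right) \left(-4\right) \left(-9\right) = \left(-1\right) \left(-4\right) \left(-9\right) = 4 \left(-9\right) = -36$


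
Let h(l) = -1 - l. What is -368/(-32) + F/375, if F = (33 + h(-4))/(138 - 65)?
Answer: 209899/18250 ≈ 11.501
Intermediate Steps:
F = 36/73 (F = (33 + (-1 - 1*(-4)))/(138 - 65) = (33 + (-1 + 4))/73 = (33 + 3)*(1/73) = 36*(1/73) = 36/73 ≈ 0.49315)
-368/(-32) + F/375 = -368/(-32) + (36/73)/375 = -368*(-1/32) + (36/73)*(1/375) = 23/2 + 12/9125 = 209899/18250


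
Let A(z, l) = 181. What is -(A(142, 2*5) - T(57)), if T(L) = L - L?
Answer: -181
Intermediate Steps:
T(L) = 0
-(A(142, 2*5) - T(57)) = -(181 - 1*0) = -(181 + 0) = -1*181 = -181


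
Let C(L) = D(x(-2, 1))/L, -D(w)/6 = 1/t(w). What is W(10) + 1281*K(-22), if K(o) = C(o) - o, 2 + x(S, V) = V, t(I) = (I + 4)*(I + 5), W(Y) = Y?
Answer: 1241729/44 ≈ 28221.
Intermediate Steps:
t(I) = (4 + I)*(5 + I)
x(S, V) = -2 + V
D(w) = -6/(20 + w² + 9*w)
C(L) = -1/(2*L) (C(L) = (-6/(20 + (-2 + 1)² + 9*(-2 + 1)))/L = (-6/(20 + (-1)² + 9*(-1)))/L = (-6/(20 + 1 - 9))/L = (-6/12)/L = (-6*1/12)/L = -1/(2*L))
K(o) = -o - 1/(2*o) (K(o) = -1/(2*o) - o = -o - 1/(2*o))
W(10) + 1281*K(-22) = 10 + 1281*(-1*(-22) - ½/(-22)) = 10 + 1281*(22 - ½*(-1/22)) = 10 + 1281*(22 + 1/44) = 10 + 1281*(969/44) = 10 + 1241289/44 = 1241729/44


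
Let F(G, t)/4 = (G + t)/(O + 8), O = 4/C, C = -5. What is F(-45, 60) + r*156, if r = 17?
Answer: 7981/3 ≈ 2660.3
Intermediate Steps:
O = -4/5 (O = 4/(-5) = 4*(-1/5) = -4/5 ≈ -0.80000)
F(G, t) = 5*G/9 + 5*t/9 (F(G, t) = 4*((G + t)/(-4/5 + 8)) = 4*((G + t)/(36/5)) = 4*((G + t)*(5/36)) = 4*(5*G/36 + 5*t/36) = 5*G/9 + 5*t/9)
F(-45, 60) + r*156 = ((5/9)*(-45) + (5/9)*60) + 17*156 = (-25 + 100/3) + 2652 = 25/3 + 2652 = 7981/3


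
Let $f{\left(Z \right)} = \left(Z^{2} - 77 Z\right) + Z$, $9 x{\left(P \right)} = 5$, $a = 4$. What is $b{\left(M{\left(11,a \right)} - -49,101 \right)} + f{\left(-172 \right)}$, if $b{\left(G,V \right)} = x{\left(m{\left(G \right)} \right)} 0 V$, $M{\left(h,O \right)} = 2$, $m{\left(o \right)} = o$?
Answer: $42656$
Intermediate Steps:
$x{\left(P \right)} = \frac{5}{9}$ ($x{\left(P \right)} = \frac{1}{9} \cdot 5 = \frac{5}{9}$)
$f{\left(Z \right)} = Z^{2} - 76 Z$
$b{\left(G,V \right)} = 0$ ($b{\left(G,V \right)} = \frac{5}{9} \cdot 0 V = 0 V = 0$)
$b{\left(M{\left(11,a \right)} - -49,101 \right)} + f{\left(-172 \right)} = 0 - 172 \left(-76 - 172\right) = 0 - -42656 = 0 + 42656 = 42656$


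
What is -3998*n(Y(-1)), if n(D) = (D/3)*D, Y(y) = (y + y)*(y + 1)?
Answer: 0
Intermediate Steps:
Y(y) = 2*y*(1 + y) (Y(y) = (2*y)*(1 + y) = 2*y*(1 + y))
n(D) = D²/3 (n(D) = (D*(⅓))*D = (D/3)*D = D²/3)
-3998*n(Y(-1)) = -3998*(2*(-1)*(1 - 1))²/3 = -3998*(2*(-1)*0)²/3 = -3998*0²/3 = -3998*0/3 = -3998*0 = 0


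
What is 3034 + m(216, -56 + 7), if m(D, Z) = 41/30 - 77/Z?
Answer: 637757/210 ≈ 3036.9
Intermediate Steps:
m(D, Z) = 41/30 - 77/Z (m(D, Z) = 41*(1/30) - 77/Z = 41/30 - 77/Z)
3034 + m(216, -56 + 7) = 3034 + (41/30 - 77/(-56 + 7)) = 3034 + (41/30 - 77/(-49)) = 3034 + (41/30 - 77*(-1/49)) = 3034 + (41/30 + 11/7) = 3034 + 617/210 = 637757/210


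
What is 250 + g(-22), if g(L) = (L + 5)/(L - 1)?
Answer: 5767/23 ≈ 250.74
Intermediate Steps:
g(L) = (5 + L)/(-1 + L)
250 + g(-22) = 250 + (5 - 22)/(-1 - 22) = 250 - 17/(-23) = 250 - 1/23*(-17) = 250 + 17/23 = 5767/23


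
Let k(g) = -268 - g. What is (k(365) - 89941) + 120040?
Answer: 29466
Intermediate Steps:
(k(365) - 89941) + 120040 = ((-268 - 1*365) - 89941) + 120040 = ((-268 - 365) - 89941) + 120040 = (-633 - 89941) + 120040 = -90574 + 120040 = 29466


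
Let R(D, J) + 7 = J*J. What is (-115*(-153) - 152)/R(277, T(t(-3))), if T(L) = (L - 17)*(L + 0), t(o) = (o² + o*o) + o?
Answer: 17443/893 ≈ 19.533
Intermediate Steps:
t(o) = o + 2*o² (t(o) = (o² + o²) + o = 2*o² + o = o + 2*o²)
T(L) = L*(-17 + L) (T(L) = (-17 + L)*L = L*(-17 + L))
R(D, J) = -7 + J² (R(D, J) = -7 + J*J = -7 + J²)
(-115*(-153) - 152)/R(277, T(t(-3))) = (-115*(-153) - 152)/(-7 + ((-3*(1 + 2*(-3)))*(-17 - 3*(1 + 2*(-3))))²) = (17595 - 152)/(-7 + ((-3*(1 - 6))*(-17 - 3*(1 - 6)))²) = 17443/(-7 + ((-3*(-5))*(-17 - 3*(-5)))²) = 17443/(-7 + (15*(-17 + 15))²) = 17443/(-7 + (15*(-2))²) = 17443/(-7 + (-30)²) = 17443/(-7 + 900) = 17443/893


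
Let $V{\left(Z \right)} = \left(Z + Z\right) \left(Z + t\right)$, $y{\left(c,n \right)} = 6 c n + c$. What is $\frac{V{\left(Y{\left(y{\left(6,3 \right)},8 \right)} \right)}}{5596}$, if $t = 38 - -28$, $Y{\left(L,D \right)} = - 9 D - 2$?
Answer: $\frac{296}{1399} \approx 0.21158$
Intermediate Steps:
$y{\left(c,n \right)} = c + 6 c n$ ($y{\left(c,n \right)} = 6 c n + c = c + 6 c n$)
$Y{\left(L,D \right)} = -2 - 9 D$
$t = 66$ ($t = 38 + 28 = 66$)
$V{\left(Z \right)} = 2 Z \left(66 + Z\right)$ ($V{\left(Z \right)} = \left(Z + Z\right) \left(Z + 66\right) = 2 Z \left(66 + Z\right)$)
$\frac{V{\left(Y{\left(y{\left(6,3 \right)},8 \right)} \right)}}{5596} = \frac{2 \left(-2 - 72\right) \left(66 - 74\right)}{5596} = 2 \left(-2 - 72\right) \left(66 - 74\right) \frac{1}{5596} = 2 \left(-74\right) \left(66 - 74\right) \frac{1}{5596} = 2 \left(-74\right) \left(-8\right) \frac{1}{5596} = 1184 \cdot \frac{1}{5596} = \frac{296}{1399}$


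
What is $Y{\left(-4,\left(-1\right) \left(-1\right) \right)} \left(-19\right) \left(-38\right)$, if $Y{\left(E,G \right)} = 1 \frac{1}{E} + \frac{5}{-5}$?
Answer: $- \frac{1805}{2} \approx -902.5$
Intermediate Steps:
$Y{\left(E,G \right)} = -1 + \frac{1}{E}$ ($Y{\left(E,G \right)} = \frac{1}{E} + 5 \left(- \frac{1}{5}\right) = \frac{1}{E} - 1 = -1 + \frac{1}{E}$)
$Y{\left(-4,\left(-1\right) \left(-1\right) \right)} \left(-19\right) \left(-38\right) = \frac{1 - -4}{-4} \left(-19\right) \left(-38\right) = - \frac{1 + 4}{4} \left(-19\right) \left(-38\right) = \left(- \frac{1}{4}\right) 5 \left(-19\right) \left(-38\right) = \left(- \frac{5}{4}\right) \left(-19\right) \left(-38\right) = \frac{95}{4} \left(-38\right) = - \frac{1805}{2}$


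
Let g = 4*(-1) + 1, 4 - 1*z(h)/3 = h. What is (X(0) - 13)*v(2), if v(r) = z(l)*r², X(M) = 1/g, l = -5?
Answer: -1440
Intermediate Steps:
z(h) = 12 - 3*h
g = -3 (g = -4 + 1 = -3)
X(M) = -⅓ (X(M) = 1/(-3) = -⅓)
v(r) = 27*r² (v(r) = (12 - 3*(-5))*r² = (12 + 15)*r² = 27*r²)
(X(0) - 13)*v(2) = (-⅓ - 13)*(27*2²) = -360*4 = -40/3*108 = -1440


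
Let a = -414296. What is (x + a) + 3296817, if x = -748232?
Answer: 2134289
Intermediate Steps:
(x + a) + 3296817 = (-748232 - 414296) + 3296817 = -1162528 + 3296817 = 2134289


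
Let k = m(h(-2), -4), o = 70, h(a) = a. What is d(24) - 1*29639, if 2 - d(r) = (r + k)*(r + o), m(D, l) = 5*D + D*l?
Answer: -31705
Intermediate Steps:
k = -2 (k = -2*(5 - 4) = -2*1 = -2)
d(r) = 2 - (-2 + r)*(70 + r) (d(r) = 2 - (r - 2)*(r + 70) = 2 - (-2 + r)*(70 + r))
d(24) - 1*29639 = (142 - 1*24**2 - 68*24) - 1*29639 = (142 - 1*576 - 1632) - 29639 = (142 - 576 - 1632) - 29639 = -2066 - 29639 = -31705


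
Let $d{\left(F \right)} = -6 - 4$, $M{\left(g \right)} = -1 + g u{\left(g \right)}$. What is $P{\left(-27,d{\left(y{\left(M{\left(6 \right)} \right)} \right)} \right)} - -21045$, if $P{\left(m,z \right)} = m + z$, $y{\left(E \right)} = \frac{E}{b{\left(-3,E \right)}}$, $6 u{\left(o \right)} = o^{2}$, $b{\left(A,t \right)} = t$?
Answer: $21008$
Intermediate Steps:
$u{\left(o \right)} = \frac{o^{2}}{6}$
$M{\left(g \right)} = -1 + \frac{g^{3}}{6}$ ($M{\left(g \right)} = -1 + g \frac{g^{2}}{6} = -1 + \frac{g^{3}}{6}$)
$y{\left(E \right)} = 1$ ($y{\left(E \right)} = \frac{E}{E} = 1$)
$d{\left(F \right)} = -10$ ($d{\left(F \right)} = -6 - 4 = -10$)
$P{\left(-27,d{\left(y{\left(M{\left(6 \right)} \right)} \right)} \right)} - -21045 = \left(-27 - 10\right) - -21045 = -37 + 21045 = 21008$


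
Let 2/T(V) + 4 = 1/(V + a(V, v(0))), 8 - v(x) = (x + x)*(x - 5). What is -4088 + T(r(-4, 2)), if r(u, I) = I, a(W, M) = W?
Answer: -61328/15 ≈ -4088.5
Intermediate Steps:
v(x) = 8 - 2*x*(-5 + x) (v(x) = 8 - (x + x)*(x - 5) = 8 - 2*x*(-5 + x))
T(V) = 2/(-4 + 1/(2*V)) (T(V) = 2/(-4 + 1/(V + V)) = 2/(-4 + 1/(2*V)))
-4088 + T(r(-4, 2)) = -4088 - 4*2/(-1 + 8*2) = -4088 - 4*2/(-1 + 16) = -4088 - 4*2/15 = -4088 - 4*2*1/15 = -4088 - 8/15 = -61328/15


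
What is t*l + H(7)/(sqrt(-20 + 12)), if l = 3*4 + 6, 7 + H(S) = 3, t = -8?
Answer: -144 + I*sqrt(2) ≈ -144.0 + 1.4142*I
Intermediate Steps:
H(S) = -4 (H(S) = -7 + 3 = -4)
l = 18 (l = 12 + 6 = 18)
t*l + H(7)/(sqrt(-20 + 12)) = -8*18 - 4/sqrt(-20 + 12) = -144 - 4*(-I*sqrt(2)/4) = -144 - (-1)*I*sqrt(2) = -144 + I*sqrt(2)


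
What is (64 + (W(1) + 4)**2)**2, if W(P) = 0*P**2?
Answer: 6400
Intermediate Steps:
W(P) = 0
(64 + (W(1) + 4)**2)**2 = (64 + (0 + 4)**2)**2 = (64 + 4**2)**2 = (64 + 16)**2 = 80**2 = 6400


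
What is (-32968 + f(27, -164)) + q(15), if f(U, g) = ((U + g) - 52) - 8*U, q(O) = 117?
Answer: -33256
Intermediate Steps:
f(U, g) = -52 + g - 7*U (f(U, g) = (-52 + U + g) - 8*U = -52 + g - 7*U)
(-32968 + f(27, -164)) + q(15) = (-32968 + (-52 - 164 - 7*27)) + 117 = (-32968 + (-52 - 164 - 189)) + 117 = (-32968 - 405) + 117 = -33373 + 117 = -33256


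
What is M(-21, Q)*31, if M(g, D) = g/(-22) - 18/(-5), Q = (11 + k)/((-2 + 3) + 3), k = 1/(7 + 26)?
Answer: 15531/110 ≈ 141.19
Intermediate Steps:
k = 1/33 ≈ 0.030303
Q = 91/33 (Q = (11 + 1/33)/((-2 + 3) + 3) = 364/(33*(1 + 3)) = (364/33)/4 = (364/33)*(1/4) = 91/33 ≈ 2.7576)
M(g, D) = 18/5 - g/22 (M(g, D) = g*(-1/22) - 18*(-1/5) = -g/22 + 18/5 = 18/5 - g/22)
M(-21, Q)*31 = (18/5 - 1/22*(-21))*31 = (18/5 + 21/22)*31 = (501/110)*31 = 15531/110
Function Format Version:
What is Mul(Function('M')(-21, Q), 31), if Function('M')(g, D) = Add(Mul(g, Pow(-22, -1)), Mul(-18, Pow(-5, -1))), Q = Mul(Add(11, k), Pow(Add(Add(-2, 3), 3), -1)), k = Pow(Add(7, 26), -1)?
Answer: Rational(15531, 110) ≈ 141.19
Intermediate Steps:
k = Rational(1, 33) (k = Pow(33, -1) = Rational(1, 33) ≈ 0.030303)
Q = Rational(91, 33) (Q = Mul(Add(11, Rational(1, 33)), Pow(Add(Add(-2, 3), 3), -1)) = Mul(Rational(364, 33), Pow(Add(1, 3), -1)) = Mul(Rational(364, 33), Pow(4, -1)) = Mul(Rational(364, 33), Rational(1, 4)) = Rational(91, 33) ≈ 2.7576)
Function('M')(g, D) = Add(Rational(18, 5), Mul(Rational(-1, 22), g)) (Function('M')(g, D) = Add(Mul(g, Rational(-1, 22)), Mul(-18, Rational(-1, 5))) = Add(Mul(Rational(-1, 22), g), Rational(18, 5)) = Add(Rational(18, 5), Mul(Rational(-1, 22), g)))
Mul(Function('M')(-21, Q), 31) = Mul(Add(Rational(18, 5), Mul(Rational(-1, 22), -21)), 31) = Mul(Add(Rational(18, 5), Rational(21, 22)), 31) = Mul(Rational(501, 110), 31) = Rational(15531, 110)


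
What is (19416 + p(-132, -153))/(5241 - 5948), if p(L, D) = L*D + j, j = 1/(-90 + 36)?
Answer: -2139047/38178 ≈ -56.028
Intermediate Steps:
j = -1/54 (j = 1/(-54) = -1/54 ≈ -0.018519)
p(L, D) = -1/54 + D*L (p(L, D) = L*D - 1/54 = D*L - 1/54 = -1/54 + D*L)
(19416 + p(-132, -153))/(5241 - 5948) = (19416 + (-1/54 - 153*(-132)))/(5241 - 5948) = (19416 + (-1/54 + 20196))/(-707) = (19416 + 1090583/54)*(-1/707) = (2139047/54)*(-1/707) = -2139047/38178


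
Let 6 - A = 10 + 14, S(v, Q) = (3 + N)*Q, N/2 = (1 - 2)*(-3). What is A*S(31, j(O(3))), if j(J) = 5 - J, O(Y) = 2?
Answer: -486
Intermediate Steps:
N = 6 (N = 2*((1 - 2)*(-3)) = 2*(-1*(-3)) = 2*3 = 6)
S(v, Q) = 9*Q (S(v, Q) = (3 + 6)*Q = 9*Q)
A = -18 (A = 6 - (10 + 14) = 6 - 1*24 = 6 - 24 = -18)
A*S(31, j(O(3))) = -162*(5 - 1*2) = -162*(5 - 2) = -162*3 = -18*27 = -486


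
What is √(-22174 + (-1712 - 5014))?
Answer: 170*I ≈ 170.0*I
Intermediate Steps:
√(-22174 + (-1712 - 5014)) = √(-22174 - 6726) = √(-28900) = 170*I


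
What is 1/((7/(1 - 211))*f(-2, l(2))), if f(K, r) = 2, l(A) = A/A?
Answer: -15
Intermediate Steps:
l(A) = 1
1/((7/(1 - 211))*f(-2, l(2))) = 1/((7/(1 - 211))*2) = 1/((7/(-210))*2) = 1/(-1/210*7*2) = 1/(-1/30*2) = 1/(-1/15) = -15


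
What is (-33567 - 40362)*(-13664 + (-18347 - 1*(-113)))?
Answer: 2358187242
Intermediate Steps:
(-33567 - 40362)*(-13664 + (-18347 - 1*(-113))) = -73929*(-13664 + (-18347 + 113)) = -73929*(-13664 - 18234) = -73929*(-31898) = 2358187242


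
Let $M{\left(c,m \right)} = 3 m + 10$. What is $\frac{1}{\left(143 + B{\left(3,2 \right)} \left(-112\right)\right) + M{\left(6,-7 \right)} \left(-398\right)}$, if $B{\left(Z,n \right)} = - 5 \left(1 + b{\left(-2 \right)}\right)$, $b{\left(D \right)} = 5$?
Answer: $\frac{1}{7881} \approx 0.00012689$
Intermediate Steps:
$M{\left(c,m \right)} = 10 + 3 m$
$B{\left(Z,n \right)} = -30$ ($B{\left(Z,n \right)} = - 5 \left(1 + 5\right) = \left(-5\right) 6 = -30$)
$\frac{1}{\left(143 + B{\left(3,2 \right)} \left(-112\right)\right) + M{\left(6,-7 \right)} \left(-398\right)} = \frac{1}{\left(143 - -3360\right) + \left(10 + 3 \left(-7\right)\right) \left(-398\right)} = \frac{1}{\left(143 + 3360\right) + \left(10 - 21\right) \left(-398\right)} = \frac{1}{3503 - -4378} = \frac{1}{3503 + 4378} = \frac{1}{7881}$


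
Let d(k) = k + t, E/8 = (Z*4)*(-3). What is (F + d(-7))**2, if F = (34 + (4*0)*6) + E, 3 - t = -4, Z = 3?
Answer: 64516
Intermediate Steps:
E = -288 (E = 8*((3*4)*(-3)) = 8*(12*(-3)) = 8*(-36) = -288)
t = 7 (t = 3 - 1*(-4) = 3 + 4 = 7)
d(k) = 7 + k (d(k) = k + 7 = 7 + k)
F = -254 (F = (34 + (4*0)*6) - 288 = (34 + 0*6) - 288 = (34 + 0) - 288 = 34 - 288 = -254)
(F + d(-7))**2 = (-254 + (7 - 7))**2 = (-254 + 0)**2 = (-254)**2 = 64516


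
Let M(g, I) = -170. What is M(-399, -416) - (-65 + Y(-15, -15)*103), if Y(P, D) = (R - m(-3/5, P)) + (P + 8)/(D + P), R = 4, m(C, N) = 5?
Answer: -781/30 ≈ -26.033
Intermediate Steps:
Y(P, D) = -1 + (8 + P)/(D + P) (Y(P, D) = (4 - 1*5) + (P + 8)/(D + P) = (4 - 5) + (8 + P)/(D + P) = -1 + (8 + P)/(D + P))
M(-399, -416) - (-65 + Y(-15, -15)*103) = -170 - (-65 + ((8 - 1*(-15))/(-15 - 15))*103) = -170 - (-65 + ((8 + 15)/(-30))*103) = -170 - (-65 - 1/30*23*103) = -170 - (-65 - 23/30*103) = -170 - (-65 - 2369/30) = -170 - 1*(-4319/30) = -170 + 4319/30 = -781/30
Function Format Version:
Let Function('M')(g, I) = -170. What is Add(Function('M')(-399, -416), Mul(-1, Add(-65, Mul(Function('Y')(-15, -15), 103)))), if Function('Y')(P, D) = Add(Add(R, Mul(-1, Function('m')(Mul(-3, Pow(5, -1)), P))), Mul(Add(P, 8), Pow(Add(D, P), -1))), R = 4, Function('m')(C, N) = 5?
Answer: Rational(-781, 30) ≈ -26.033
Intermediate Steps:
Function('Y')(P, D) = Add(-1, Mul(Pow(Add(D, P), -1), Add(8, P))) (Function('Y')(P, D) = Add(Add(4, Mul(-1, 5)), Mul(Add(P, 8), Pow(Add(D, P), -1))) = Add(Add(4, -5), Mul(Add(8, P), Pow(Add(D, P), -1))) = Add(-1, Mul(Pow(Add(D, P), -1), Add(8, P))))
Add(Function('M')(-399, -416), Mul(-1, Add(-65, Mul(Function('Y')(-15, -15), 103)))) = Add(-170, Mul(-1, Add(-65, Mul(Mul(Pow(Add(-15, -15), -1), Add(8, Mul(-1, -15))), 103)))) = Add(-170, Mul(-1, Add(-65, Mul(Mul(Pow(-30, -1), Add(8, 15)), 103)))) = Add(-170, Mul(-1, Add(-65, Mul(Mul(Rational(-1, 30), 23), 103)))) = Add(-170, Mul(-1, Add(-65, Mul(Rational(-23, 30), 103)))) = Add(-170, Mul(-1, Add(-65, Rational(-2369, 30)))) = Add(-170, Mul(-1, Rational(-4319, 30))) = Add(-170, Rational(4319, 30)) = Rational(-781, 30)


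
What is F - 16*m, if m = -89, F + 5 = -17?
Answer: 1402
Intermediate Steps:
F = -22 (F = -5 - 17 = -22)
F - 16*m = -22 - 16*(-89) = -22 + 1424 = 1402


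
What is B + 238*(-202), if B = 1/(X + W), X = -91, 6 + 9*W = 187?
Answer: -30672497/638 ≈ -48076.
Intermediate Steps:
W = 181/9 (W = -⅔ + (⅑)*187 = -⅔ + 187/9 = 181/9 ≈ 20.111)
B = -9/638 (B = 1/(-91 + 181/9) = 1/(-638/9) = -9/638 ≈ -0.014107)
B + 238*(-202) = -9/638 + 238*(-202) = -9/638 - 48076 = -30672497/638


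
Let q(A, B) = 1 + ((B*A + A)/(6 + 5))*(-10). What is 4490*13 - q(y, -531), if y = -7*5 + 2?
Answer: 74269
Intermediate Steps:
y = -33 (y = -35 + 2 = -33)
q(A, B) = 1 - 10*A/11 - 10*A*B/11 (q(A, B) = 1 + ((A*B + A)/11)*(-10) = 1 + ((A + A*B)*(1/11))*(-10) = 1 + (A/11 + A*B/11)*(-10) = 1 + (-10*A/11 - 10*A*B/11) = 1 - 10*A/11 - 10*A*B/11)
4490*13 - q(y, -531) = 4490*13 - (1 - 10/11*(-33) - 10/11*(-33)*(-531)) = 58370 - (1 + 30 - 15930) = 58370 - 1*(-15899) = 58370 + 15899 = 74269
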